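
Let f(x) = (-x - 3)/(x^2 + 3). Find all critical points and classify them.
f'(x) = (-x^2 + 2*x*(x + 3) - 3)/(x^2 + 3)^2

Solve f'(x) = 0:
  f'(x) = (x^2 + 6*x - 3)/(x^2 + 3)^2; the denominator is positive wherever f is defined, so f'(x) = 0 ⇔ x^2 + 6*x - 3 = 0.
  x^2 + 6*x - 3 = 0 has no rational roots; quadratic formula: x = (-6 ± √48)/2.
  ⇒ x = -2*sqrt(3) - 3 ≈ -6.4641, -3 + 2*sqrt(3) ≈ 0.4641

f''(x) = 2*(-4*x^2*(x + 3) + 3*(x + 1)*(x^2 + 3))/(x^2 + 3)^3
Second-derivative test at each critical point:
  f''(-6.4641) = -0.0035 < 0 → local maximum
  f''(0.4641) = 0.6701 > 0 → local minimum

Critical points: x = -2*sqrt(3) - 3 ≈ -6.4641 (local maximum); x = -3 + 2*sqrt(3) ≈ 0.4641 (local minimum)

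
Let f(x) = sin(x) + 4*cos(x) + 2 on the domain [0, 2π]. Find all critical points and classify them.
f'(x) = -4*sin(x) + cos(x)

Solve f'(x) = 0 on [0, 2π]:
  f'(x) = 0 ⇔ cos(x) = 4*sin(x) ⇔ tan(x) = 1/4, i.e. x = arctan(1/4) + nπ; keep the solutions lying in [0, 2π].
  ⇒ x = atan(1/4) ≈ 0.2450, atan(1/4) + pi ≈ 3.3866

f''(x) = -sin(x) - 4*cos(x)
Second-derivative test at each critical point:
  f''(0.2450) = -4.1231 < 0 → local maximum
  f''(3.3866) = 4.1231 > 0 → local minimum

Critical points: x = atan(1/4) ≈ 0.2450 (local maximum); x = atan(1/4) + pi ≈ 3.3866 (local minimum)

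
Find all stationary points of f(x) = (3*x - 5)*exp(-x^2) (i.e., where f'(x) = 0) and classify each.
f'(x) = (-2*x*(3*x - 5) + 3)*exp(-x^2)

Solve f'(x) = 0:
  f'(x) = (-6*x^2 + 10*x + 3)·exp(-x^2) and exp(-x^2) > 0 for every x, so f'(x) = 0 ⇔ -6*x^2 + 10*x + 3 = 0.
  6*x^2 - 10*x - 3 = 0 has no rational roots; quadratic formula: x = (10 ± √172)/12.
  ⇒ x = 5/6 - sqrt(43)/6 ≈ -0.2596, 5/6 + sqrt(43)/6 ≈ 1.9262

f''(x) = 2*(2*x^2*(3*x - 5) - 9*x + 5)*exp(-x^2)
Second-derivative test at each critical point:
  f''(-0.2596) = 12.2603 > 0 → local minimum
  f''(1.9262) = -0.3209 < 0 → local maximum

Critical points: x = 5/6 - sqrt(43)/6 ≈ -0.2596 (local minimum); x = 5/6 + sqrt(43)/6 ≈ 1.9262 (local maximum)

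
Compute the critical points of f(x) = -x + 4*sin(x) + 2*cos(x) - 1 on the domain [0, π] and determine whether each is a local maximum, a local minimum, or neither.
f'(x) = -2*sin(x) + 4*cos(x) - 1

Solve f'(x) = 0 on [0, π]:
  f'(x) = 0 ⇔ -2*sin(x) + 4*cos(x) = 1. Write the left side as R·cos(x + φ) with R = √(4² + 2²) = 2*sqrt(5), cos φ = 2*sqrt(5)/5, sin φ = sqrt(5)/5; then cos(x + φ) = sqrt(5)/10. Solve for x and keep the solutions lying in [0, π].
  ⇒ x = atan((-1 + 2*sqrt(19))/(2 + sqrt(19))) ≈ 0.8816

f''(x) = -4*sin(x) - 2*cos(x)
Second-derivative test at each critical point:
  f''(0.8816) = -4.3589 < 0 → local maximum

Critical points: x = atan((-1 + 2*sqrt(19))/(2 + sqrt(19))) ≈ 0.8816 (local maximum)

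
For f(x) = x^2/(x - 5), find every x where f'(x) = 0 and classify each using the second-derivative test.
f'(x) = x*(x - 10)/(x^2 - 10*x + 25)

Solve f'(x) = 0:
  f'(x) = x*(x - 10)/(x - 5)^2; the denominator is positive wherever f is defined, so f'(x) = 0 ⇔ x^2 - 10*x = 0.
  Factor: x^2 - 10*x = x*(x - 10) = 0.
  ⇒ x = 0, 10

f''(x) = 50/(x^3 - 15*x^2 + 75*x - 125)
Second-derivative test at each critical point:
  f''(0) = -2/5 < 0 → local maximum
  f''(10) = 2/5 > 0 → local minimum

Critical points: x = 0 (local maximum); x = 10 (local minimum)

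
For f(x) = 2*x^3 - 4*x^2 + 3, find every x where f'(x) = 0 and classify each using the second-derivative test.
f'(x) = 2*x*(3*x - 4)

Solve f'(x) = 0:
  Factor: 6*x^2 - 8*x = 2*x*(3*x - 4) = 0.
  ⇒ x = 0, 4/3

f''(x) = 12*x - 8
Second-derivative test at each critical point:
  f''(0) = -8 < 0 → local maximum
  f''(4/3) = 8 > 0 → local minimum

Critical points: x = 0 (local maximum); x = 4/3 (local minimum)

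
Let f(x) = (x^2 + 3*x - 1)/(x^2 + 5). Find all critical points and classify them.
f'(x) = 3*(-x^2 + 4*x + 5)/(x^4 + 10*x^2 + 25)

Solve f'(x) = 0:
  f'(x) = -3*(x - 5)*(x + 1)/(x^2 + 5)^2; the denominator is positive wherever f is defined, so f'(x) = 0 ⇔ -3*x^2 + 12*x + 15 = 0.
  Factor: -3*x^2 + 12*x + 15 = -3*(x - 5)*(x + 1) = 0.
  ⇒ x = -1, 5

f''(x) = 6*(x^3 - 6*x^2 - 15*x + 10)/(x^6 + 15*x^4 + 75*x^2 + 125)
Second-derivative test at each critical point:
  f''(-1) = 1/2 > 0 → local minimum
  f''(5) = -1/50 < 0 → local maximum

Critical points: x = -1 (local minimum); x = 5 (local maximum)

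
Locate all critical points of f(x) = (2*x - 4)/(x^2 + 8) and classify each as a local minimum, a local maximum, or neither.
f'(x) = 2*(x^2 - 2*x*(x - 2) + 8)/(x^2 + 8)^2

Solve f'(x) = 0:
  f'(x) = -2*(x^2 - 4*x - 8)/(x^2 + 8)^2; the denominator is positive wherever f is defined, so f'(x) = 0 ⇔ -2*x^2 + 8*x + 16 = 0.
  Factor: -2*x^2 + 8*x + 16 = -2*(x^2 - 4*x - 8); x^2 - 4*x - 8 = 0 has no rational roots; quadratic formula: x = (4 ± √48)/2.
  ⇒ x = 2 - 2*sqrt(3) ≈ -1.4641, 2 + 2*sqrt(3) ≈ 5.4641

f''(x) = 4*(4*x^2*(x - 2) + (2 - 3*x)*(x^2 + 8))/(x^2 + 8)^3
Second-derivative test at each critical point:
  f''(-1.4641) = 0.1347 > 0 → local minimum
  f''(5.4641) = -0.0097 < 0 → local maximum

Critical points: x = 2 - 2*sqrt(3) ≈ -1.4641 (local minimum); x = 2 + 2*sqrt(3) ≈ 5.4641 (local maximum)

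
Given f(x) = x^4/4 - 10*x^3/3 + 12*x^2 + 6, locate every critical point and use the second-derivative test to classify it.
f'(x) = x*(x^2 - 10*x + 24)

Solve f'(x) = 0:
  Factor: x^3 - 10*x^2 + 24*x = x*(x - 6)*(x - 4) = 0.
  ⇒ x = 0, 4, 6

f''(x) = 3*x^2 - 20*x + 24
Second-derivative test at each critical point:
  f''(0) = 24 > 0 → local minimum
  f''(4) = -8 < 0 → local maximum
  f''(6) = 12 > 0 → local minimum

Critical points: x = 0 (local minimum); x = 4 (local maximum); x = 6 (local minimum)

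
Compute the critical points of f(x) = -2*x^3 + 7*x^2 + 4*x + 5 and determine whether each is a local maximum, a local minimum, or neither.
f'(x) = -6*x^2 + 14*x + 4

Solve f'(x) = 0:
  Factor: -6*x^2 + 14*x + 4 = -2*(3*x^2 - 7*x - 2); 3*x^2 - 7*x - 2 = 0 has no rational roots; quadratic formula: x = (7 ± √73)/6.
  ⇒ x = 7/6 - sqrt(73)/6 ≈ -0.2573, 7/6 + sqrt(73)/6 ≈ 2.5907

f''(x) = 14 - 12*x
Second-derivative test at each critical point:
  f''(-0.2573) = 17.0880 > 0 → local minimum
  f''(2.5907) = -17.0880 < 0 → local maximum

Critical points: x = 7/6 - sqrt(73)/6 ≈ -0.2573 (local minimum); x = 7/6 + sqrt(73)/6 ≈ 2.5907 (local maximum)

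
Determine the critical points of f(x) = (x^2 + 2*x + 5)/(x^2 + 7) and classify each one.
f'(x) = 2*(-x^2 + 2*x + 7)/(x^4 + 14*x^2 + 49)

Solve f'(x) = 0:
  f'(x) = -2*(x^2 - 2*x - 7)/(x^2 + 7)^2; the denominator is positive wherever f is defined, so f'(x) = 0 ⇔ -2*x^2 + 4*x + 14 = 0.
  Factor: -2*x^2 + 4*x + 14 = -2*(x^2 - 2*x - 7); x^2 - 2*x - 7 = 0 has no rational roots; quadratic formula: x = (2 ± √32)/2.
  ⇒ x = 1 - 2*sqrt(2) ≈ -1.8284, 1 + 2*sqrt(2) ≈ 3.8284

f''(x) = 4*(x^3 - 3*x^2 - 21*x + 7)/(x^6 + 21*x^4 + 147*x^2 + 343)
Second-derivative test at each critical point:
  f''(-1.8284) = 0.1058 > 0 → local minimum
  f''(3.8284) = -0.0241 < 0 → local maximum

Critical points: x = 1 - 2*sqrt(2) ≈ -1.8284 (local minimum); x = 1 + 2*sqrt(2) ≈ 3.8284 (local maximum)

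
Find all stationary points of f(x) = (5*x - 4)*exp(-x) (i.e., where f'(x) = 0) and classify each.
f'(x) = (9 - 5*x)*exp(-x)

Solve f'(x) = 0:
  f'(x) = (9 - 5*x)·exp(-x) and exp(-x) > 0 for every x, so f'(x) = 0 ⇔ 9 - 5*x = 0.
  9 - 5*x = 0.
  ⇒ x = 9/5

f''(x) = (5*x - 14)*exp(-x)
Second-derivative test at each critical point:
  f''(9/5) = -0.8265 < 0 → local maximum

Critical points: x = 9/5 (local maximum)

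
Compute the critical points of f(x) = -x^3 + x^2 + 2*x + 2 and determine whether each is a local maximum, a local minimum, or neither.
f'(x) = -3*x^2 + 2*x + 2

Solve f'(x) = 0:
  3*x^2 - 2*x - 2 = 0 has no rational roots; quadratic formula: x = (2 ± √28)/6.
  ⇒ x = 1/3 - sqrt(7)/3 ≈ -0.5486, 1/3 + sqrt(7)/3 ≈ 1.2153

f''(x) = 2 - 6*x
Second-derivative test at each critical point:
  f''(-0.5486) = 5.2915 > 0 → local minimum
  f''(1.2153) = -5.2915 < 0 → local maximum

Critical points: x = 1/3 - sqrt(7)/3 ≈ -0.5486 (local minimum); x = 1/3 + sqrt(7)/3 ≈ 1.2153 (local maximum)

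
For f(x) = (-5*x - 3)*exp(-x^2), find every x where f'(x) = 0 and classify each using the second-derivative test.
f'(x) = (2*x*(5*x + 3) - 5)*exp(-x^2)

Solve f'(x) = 0:
  f'(x) = (10*x^2 + 6*x - 5)·exp(-x^2) and exp(-x^2) > 0 for every x, so f'(x) = 0 ⇔ 10*x^2 + 6*x - 5 = 0.
  10*x^2 + 6*x - 5 = 0 has no rational roots; quadratic formula: x = (-6 ± √236)/20.
  ⇒ x = -sqrt(59)/10 - 3/10 ≈ -1.0681, -3/10 + sqrt(59)/10 ≈ 0.4681

f''(x) = 2*(-10*x^3 - 6*x^2 + 15*x + 3)*exp(-x^2)
Second-derivative test at each critical point:
  f''(-1.0681) = -4.9089 < 0 → local maximum
  f''(0.4681) = 12.3392 > 0 → local minimum

Critical points: x = -sqrt(59)/10 - 3/10 ≈ -1.0681 (local maximum); x = -3/10 + sqrt(59)/10 ≈ 0.4681 (local minimum)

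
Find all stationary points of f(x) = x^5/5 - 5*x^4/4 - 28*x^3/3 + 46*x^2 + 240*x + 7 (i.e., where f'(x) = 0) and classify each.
f'(x) = x^4 - 5*x^3 - 28*x^2 + 92*x + 240

Solve f'(x) = 0:
  Factor: x^4 - 5*x^3 - 28*x^2 + 92*x + 240 = (x - 6)*(x - 5)*(x + 2)*(x + 4) = 0.
  ⇒ x = -4, -2, 5, 6

f''(x) = 4*x^3 - 15*x^2 - 56*x + 92
Second-derivative test at each critical point:
  f''(-4) = -180 < 0 → local maximum
  f''(-2) = 112 > 0 → local minimum
  f''(5) = -63 < 0 → local maximum
  f''(6) = 80 > 0 → local minimum

Critical points: x = -4 (local maximum); x = -2 (local minimum); x = 5 (local maximum); x = 6 (local minimum)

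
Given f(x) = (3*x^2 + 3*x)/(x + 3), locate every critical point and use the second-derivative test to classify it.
f'(x) = 3*(x^2 + 6*x + 3)/(x^2 + 6*x + 9)

Solve f'(x) = 0:
  f'(x) = 3*(x^2 + 6*x + 3)/(x + 3)^2; the denominator is positive wherever f is defined, so f'(x) = 0 ⇔ 3*x^2 + 18*x + 9 = 0.
  Factor: 3*x^2 + 18*x + 9 = 3*(x^2 + 6*x + 3); x^2 + 6*x + 3 = 0 has no rational roots; quadratic formula: x = (-6 ± √24)/2.
  ⇒ x = -3 - sqrt(6) ≈ -5.4495, -3 + sqrt(6) ≈ -0.5505

f''(x) = 36/(x^3 + 9*x^2 + 27*x + 27)
Second-derivative test at each critical point:
  f''(-5.4495) = -2.4495 < 0 → local maximum
  f''(-0.5505) = 2.4495 > 0 → local minimum

Critical points: x = -3 - sqrt(6) ≈ -5.4495 (local maximum); x = -3 + sqrt(6) ≈ -0.5505 (local minimum)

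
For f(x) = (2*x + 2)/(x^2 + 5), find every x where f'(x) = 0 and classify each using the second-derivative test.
f'(x) = 2*(x^2 - 2*x*(x + 1) + 5)/(x^2 + 5)^2

Solve f'(x) = 0:
  f'(x) = -2*(x^2 + 2*x - 5)/(x^2 + 5)^2; the denominator is positive wherever f is defined, so f'(x) = 0 ⇔ -2*x^2 - 4*x + 10 = 0.
  Factor: -2*x^2 - 4*x + 10 = -2*(x^2 + 2*x - 5); x^2 + 2*x - 5 = 0 has no rational roots; quadratic formula: x = (-2 ± √24)/2.
  ⇒ x = -sqrt(6) - 1 ≈ -3.4495, -1 + sqrt(6) ≈ 1.4495

f''(x) = 4*(4*x^2*(x + 1) - (3*x + 1)*(x^2 + 5))/(x^2 + 5)^3
Second-derivative test at each critical point:
  f''(-3.4495) = 0.0343 > 0 → local minimum
  f''(1.4495) = -0.1943 < 0 → local maximum

Critical points: x = -sqrt(6) - 1 ≈ -3.4495 (local minimum); x = -1 + sqrt(6) ≈ 1.4495 (local maximum)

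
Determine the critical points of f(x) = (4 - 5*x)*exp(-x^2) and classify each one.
f'(x) = (2*x*(5*x - 4) - 5)*exp(-x^2)

Solve f'(x) = 0:
  f'(x) = (10*x^2 - 8*x - 5)·exp(-x^2) and exp(-x^2) > 0 for every x, so f'(x) = 0 ⇔ 10*x^2 - 8*x - 5 = 0.
  10*x^2 - 8*x - 5 = 0 has no rational roots; quadratic formula: x = (8 ± √264)/20.
  ⇒ x = 2/5 - sqrt(66)/10 ≈ -0.4124, 2/5 + sqrt(66)/10 ≈ 1.2124

f''(x) = 2*(2*x^2*(4 - 5*x) + 15*x - 4)*exp(-x^2)
Second-derivative test at each critical point:
  f''(-0.4124) = -13.7069 < 0 → local maximum
  f''(1.2124) = 3.7361 > 0 → local minimum

Critical points: x = 2/5 - sqrt(66)/10 ≈ -0.4124 (local maximum); x = 2/5 + sqrt(66)/10 ≈ 1.2124 (local minimum)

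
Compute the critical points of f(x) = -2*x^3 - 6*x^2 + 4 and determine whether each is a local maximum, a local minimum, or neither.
f'(x) = 6*x*(-x - 2)

Solve f'(x) = 0:
  Factor: -6*x^2 - 12*x = -6*x*(x + 2) = 0.
  ⇒ x = -2, 0

f''(x) = -12*x - 12
Second-derivative test at each critical point:
  f''(-2) = 12 > 0 → local minimum
  f''(0) = -12 < 0 → local maximum

Critical points: x = -2 (local minimum); x = 0 (local maximum)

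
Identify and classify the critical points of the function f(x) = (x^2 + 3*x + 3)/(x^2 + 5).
f'(x) = (-3*x^2 + 4*x + 15)/(x^4 + 10*x^2 + 25)

Solve f'(x) = 0:
  f'(x) = -(x - 3)*(3*x + 5)/(x^2 + 5)^2; the denominator is positive wherever f is defined, so f'(x) = 0 ⇔ -3*x^2 + 4*x + 15 = 0.
  Factor: -3*x^2 + 4*x + 15 = -(x - 3)*(3*x + 5) = 0.
  ⇒ x = -5/3, 3

f''(x) = 2*(3*x^3 - 6*x^2 - 45*x + 10)/(x^6 + 15*x^4 + 75*x^2 + 125)
Second-derivative test at each critical point:
  f''(-5/3) = 81/350 > 0 → local minimum
  f''(3) = -1/14 < 0 → local maximum

Critical points: x = -5/3 (local minimum); x = 3 (local maximum)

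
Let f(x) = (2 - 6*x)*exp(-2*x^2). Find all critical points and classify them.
f'(x) = 2*(4*x*(3*x - 1) - 3)*exp(-2*x^2)

Solve f'(x) = 0:
  f'(x) = (24*x^2 - 8*x - 6)·exp(-2*x^2) and exp(-2*x^2) > 0 for every x, so f'(x) = 0 ⇔ 24*x^2 - 8*x - 6 = 0.
  Factor: 24*x^2 - 8*x - 6 = 2*(12*x^2 - 4*x - 3); 12*x^2 - 4*x - 3 = 0 has no rational roots; quadratic formula: x = (4 ± √160)/24.
  ⇒ x = 1/6 - sqrt(10)/6 ≈ -0.3604, 1/6 + sqrt(10)/6 ≈ 0.6937

f''(x) = 8*(4*x^2*(1 - 3*x) + 9*x - 1)*exp(-2*x^2)
Second-derivative test at each critical point:
  f''(-0.3604) = -19.5112 < 0 → local maximum
  f''(0.6937) = 9.6626 > 0 → local minimum

Critical points: x = 1/6 - sqrt(10)/6 ≈ -0.3604 (local maximum); x = 1/6 + sqrt(10)/6 ≈ 0.6937 (local minimum)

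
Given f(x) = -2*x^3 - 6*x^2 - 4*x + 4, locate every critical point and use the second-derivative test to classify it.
f'(x) = -6*x^2 - 12*x - 4

Solve f'(x) = 0:
  Factor: -6*x^2 - 12*x - 4 = -2*(3*x^2 + 6*x + 2); 3*x^2 + 6*x + 2 = 0 has no rational roots; quadratic formula: x = (-6 ± √12)/6.
  ⇒ x = -1 - sqrt(3)/3 ≈ -1.5774, -1 + sqrt(3)/3 ≈ -0.4226

f''(x) = -12*x - 12
Second-derivative test at each critical point:
  f''(-1.5774) = 6.9282 > 0 → local minimum
  f''(-0.4226) = -6.9282 < 0 → local maximum

Critical points: x = -1 - sqrt(3)/3 ≈ -1.5774 (local minimum); x = -1 + sqrt(3)/3 ≈ -0.4226 (local maximum)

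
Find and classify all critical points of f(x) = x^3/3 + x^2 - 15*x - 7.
f'(x) = x^2 + 2*x - 15

Solve f'(x) = 0:
  Factor: x^2 + 2*x - 15 = (x - 3)*(x + 5) = 0.
  ⇒ x = -5, 3

f''(x) = 2*x + 2
Second-derivative test at each critical point:
  f''(-5) = -8 < 0 → local maximum
  f''(3) = 8 > 0 → local minimum

Critical points: x = -5 (local maximum); x = 3 (local minimum)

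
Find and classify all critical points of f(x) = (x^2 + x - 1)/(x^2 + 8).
f'(x) = (-x^2 + 18*x + 8)/(x^4 + 16*x^2 + 64)

Solve f'(x) = 0:
  f'(x) = -(x^2 - 18*x - 8)/(x^2 + 8)^2; the denominator is positive wherever f is defined, so f'(x) = 0 ⇔ -x^2 + 18*x + 8 = 0.
  x^2 - 18*x - 8 = 0 has no rational roots; quadratic formula: x = (18 ± √356)/2.
  ⇒ x = 9 - sqrt(89) ≈ -0.4340, 9 + sqrt(89) ≈ 18.4340

f''(x) = 2*(x^3 - 27*x^2 - 24*x + 72)/(x^6 + 24*x^4 + 192*x^2 + 512)
Second-derivative test at each critical point:
  f''(-0.4340) = 0.2814 > 0 → local minimum
  f''(18.4340) = -1.560e-04 < 0 → local maximum

Critical points: x = 9 - sqrt(89) ≈ -0.4340 (local minimum); x = 9 + sqrt(89) ≈ 18.4340 (local maximum)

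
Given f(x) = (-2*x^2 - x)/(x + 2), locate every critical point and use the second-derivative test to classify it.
f'(x) = 2*(-x^2 - 4*x - 1)/(x^2 + 4*x + 4)

Solve f'(x) = 0:
  f'(x) = -2*(x^2 + 4*x + 1)/(x + 2)^2; the denominator is positive wherever f is defined, so f'(x) = 0 ⇔ -2*x^2 - 8*x - 2 = 0.
  Factor: -2*x^2 - 8*x - 2 = -2*(x^2 + 4*x + 1); x^2 + 4*x + 1 = 0 has no rational roots; quadratic formula: x = (-4 ± √12)/2.
  ⇒ x = -2 - sqrt(3) ≈ -3.7321, -2 + sqrt(3) ≈ -0.2679

f''(x) = -12/(x^3 + 6*x^2 + 12*x + 8)
Second-derivative test at each critical point:
  f''(-3.7321) = 2.3094 > 0 → local minimum
  f''(-0.2679) = -2.3094 < 0 → local maximum

Critical points: x = -2 - sqrt(3) ≈ -3.7321 (local minimum); x = -2 + sqrt(3) ≈ -0.2679 (local maximum)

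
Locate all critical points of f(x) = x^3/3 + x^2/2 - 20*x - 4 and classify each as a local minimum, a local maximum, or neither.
f'(x) = x^2 + x - 20

Solve f'(x) = 0:
  Factor: x^2 + x - 20 = (x - 4)*(x + 5) = 0.
  ⇒ x = -5, 4

f''(x) = 2*x + 1
Second-derivative test at each critical point:
  f''(-5) = -9 < 0 → local maximum
  f''(4) = 9 > 0 → local minimum

Critical points: x = -5 (local maximum); x = 4 (local minimum)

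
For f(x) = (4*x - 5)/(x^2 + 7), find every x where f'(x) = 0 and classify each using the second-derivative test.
f'(x) = 2*(-2*x^2 + 5*x + 14)/(x^4 + 14*x^2 + 49)

Solve f'(x) = 0:
  f'(x) = -2*(2*x^2 - 5*x - 14)/(x^2 + 7)^2; the denominator is positive wherever f is defined, so f'(x) = 0 ⇔ -4*x^2 + 10*x + 28 = 0.
  Factor: -4*x^2 + 10*x + 28 = -2*(2*x^2 - 5*x - 14); 2*x^2 - 5*x - 14 = 0 has no rational roots; quadratic formula: x = (5 ± √137)/4.
  ⇒ x = 5/4 - sqrt(137)/4 ≈ -1.6762, 5/4 + sqrt(137)/4 ≈ 4.1762

f''(x) = 2*(4*x^2*(4*x - 5) + (5 - 12*x)*(x^2 + 7))/(x^2 + 7)^3
Second-derivative test at each critical point:
  f''(-1.6762) = 0.2433 > 0 → local minimum
  f''(4.1762) = -0.0392 < 0 → local maximum

Critical points: x = 5/4 - sqrt(137)/4 ≈ -1.6762 (local minimum); x = 5/4 + sqrt(137)/4 ≈ 4.1762 (local maximum)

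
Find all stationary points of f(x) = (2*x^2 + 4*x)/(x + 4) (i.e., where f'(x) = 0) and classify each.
f'(x) = 2*(x^2 + 8*x + 8)/(x^2 + 8*x + 16)

Solve f'(x) = 0:
  f'(x) = 2*(x^2 + 8*x + 8)/(x + 4)^2; the denominator is positive wherever f is defined, so f'(x) = 0 ⇔ 2*x^2 + 16*x + 16 = 0.
  Factor: 2*x^2 + 16*x + 16 = 2*(x^2 + 8*x + 8); x^2 + 8*x + 8 = 0 has no rational roots; quadratic formula: x = (-8 ± √32)/2.
  ⇒ x = -4 - 2*sqrt(2) ≈ -6.8284, -4 + 2*sqrt(2) ≈ -1.1716

f''(x) = 32/(x^3 + 12*x^2 + 48*x + 64)
Second-derivative test at each critical point:
  f''(-6.8284) = -1.4142 < 0 → local maximum
  f''(-1.1716) = 1.4142 > 0 → local minimum

Critical points: x = -4 - 2*sqrt(2) ≈ -6.8284 (local maximum); x = -4 + 2*sqrt(2) ≈ -1.1716 (local minimum)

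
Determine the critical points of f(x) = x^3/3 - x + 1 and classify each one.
f'(x) = x^2 - 1

Solve f'(x) = 0:
  Factor: x^2 - 1 = (x - 1)*(x + 1) = 0.
  ⇒ x = -1, 1

f''(x) = 2*x
Second-derivative test at each critical point:
  f''(-1) = -2 < 0 → local maximum
  f''(1) = 2 > 0 → local minimum

Critical points: x = -1 (local maximum); x = 1 (local minimum)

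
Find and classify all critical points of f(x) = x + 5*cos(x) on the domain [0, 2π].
f'(x) = 1 - 5*sin(x)

Solve f'(x) = 0 on [0, 2π]:
  f'(x) = 0 ⇔ sin(x) = 1/5, i.e. x = arcsin(1/5) + 2nπ or x = π − arcsin(1/5) + 2nπ; keep the solutions lying in [0, 2π].
  ⇒ x = asin(1/5) ≈ 0.2014, pi - asin(1/5) ≈ 2.9402

f''(x) = -5*cos(x)
Second-derivative test at each critical point:
  f''(0.2014) = -4.8990 < 0 → local maximum
  f''(2.9402) = 4.8990 > 0 → local minimum

Critical points: x = asin(1/5) ≈ 0.2014 (local maximum); x = pi - asin(1/5) ≈ 2.9402 (local minimum)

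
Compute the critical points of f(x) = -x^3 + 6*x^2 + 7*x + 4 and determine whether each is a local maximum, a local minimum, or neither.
f'(x) = -3*x^2 + 12*x + 7

Solve f'(x) = 0:
  3*x^2 - 12*x - 7 = 0 has no rational roots; quadratic formula: x = (12 ± √228)/6.
  ⇒ x = 2 - sqrt(57)/3 ≈ -0.5166, 2 + sqrt(57)/3 ≈ 4.5166

f''(x) = 12 - 6*x
Second-derivative test at each critical point:
  f''(-0.5166) = 15.0997 > 0 → local minimum
  f''(4.5166) = -15.0997 < 0 → local maximum

Critical points: x = 2 - sqrt(57)/3 ≈ -0.5166 (local minimum); x = 2 + sqrt(57)/3 ≈ 4.5166 (local maximum)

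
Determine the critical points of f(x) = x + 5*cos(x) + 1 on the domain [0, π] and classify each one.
f'(x) = 1 - 5*sin(x)

Solve f'(x) = 0 on [0, π]:
  f'(x) = 0 ⇔ sin(x) = 1/5, i.e. x = arcsin(1/5) + 2nπ or x = π − arcsin(1/5) + 2nπ; keep the solutions lying in [0, π].
  ⇒ x = asin(1/5) ≈ 0.2014, pi - asin(1/5) ≈ 2.9402

f''(x) = -5*cos(x)
Second-derivative test at each critical point:
  f''(0.2014) = -4.8990 < 0 → local maximum
  f''(2.9402) = 4.8990 > 0 → local minimum

Critical points: x = asin(1/5) ≈ 0.2014 (local maximum); x = pi - asin(1/5) ≈ 2.9402 (local minimum)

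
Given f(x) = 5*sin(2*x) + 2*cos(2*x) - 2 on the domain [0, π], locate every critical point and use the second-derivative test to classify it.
f'(x) = -4*sin(2*x) + 10*cos(2*x)

Solve f'(x) = 0 on [0, π]:
  f'(x) = 0 ⇔ 5*cos(2*x) = 2*sin(2*x) ⇔ tan(2*x) = 5/2, i.e. 2*x = arctan(5/2) + nπ; keep the solutions lying in [0, π].
  ⇒ x = atan(5/2)/2 ≈ 0.5951, atan(5/2)/2 + pi/2 ≈ 2.1659

f''(x) = -20*sin(2*x) - 8*cos(2*x)
Second-derivative test at each critical point:
  f''(0.5951) = -21.5407 < 0 → local maximum
  f''(2.1659) = 21.5407 > 0 → local minimum

Critical points: x = atan(5/2)/2 ≈ 0.5951 (local maximum); x = atan(5/2)/2 + pi/2 ≈ 2.1659 (local minimum)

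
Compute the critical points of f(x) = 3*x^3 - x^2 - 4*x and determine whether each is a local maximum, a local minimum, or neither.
f'(x) = 9*x^2 - 2*x - 4

Solve f'(x) = 0:
  9*x^2 - 2*x - 4 = 0 has no rational roots; quadratic formula: x = (2 ± √148)/18.
  ⇒ x = 1/9 - sqrt(37)/9 ≈ -0.5648, 1/9 + sqrt(37)/9 ≈ 0.7870

f''(x) = 18*x - 2
Second-derivative test at each critical point:
  f''(-0.5648) = -12.1655 < 0 → local maximum
  f''(0.7870) = 12.1655 > 0 → local minimum

Critical points: x = 1/9 - sqrt(37)/9 ≈ -0.5648 (local maximum); x = 1/9 + sqrt(37)/9 ≈ 0.7870 (local minimum)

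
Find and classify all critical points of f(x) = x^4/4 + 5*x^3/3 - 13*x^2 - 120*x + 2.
f'(x) = x^3 + 5*x^2 - 26*x - 120

Solve f'(x) = 0:
  Factor: x^3 + 5*x^2 - 26*x - 120 = (x - 5)*(x + 4)*(x + 6) = 0.
  ⇒ x = -6, -4, 5

f''(x) = 3*x^2 + 10*x - 26
Second-derivative test at each critical point:
  f''(-6) = 22 > 0 → local minimum
  f''(-4) = -18 < 0 → local maximum
  f''(5) = 99 > 0 → local minimum

Critical points: x = -6 (local minimum); x = -4 (local maximum); x = 5 (local minimum)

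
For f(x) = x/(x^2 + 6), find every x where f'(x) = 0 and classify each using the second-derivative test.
f'(x) = (6 - x^2)/(x^4 + 12*x^2 + 36)

Solve f'(x) = 0:
  f'(x) = -(x^2 - 6)/(x^2 + 6)^2; the denominator is positive wherever f is defined, so f'(x) = 0 ⇔ 6 - x^2 = 0.
  x^2 - 6 = 0 has no rational roots; quadratic formula: x = (0 ± √24)/2.
  ⇒ x = -sqrt(6) ≈ -2.4495, sqrt(6) ≈ 2.4495

f''(x) = 2*x*(x^2 - 18)/(x^2 + 6)^3
Second-derivative test at each critical point:
  f''(-2.4495) = 0.0340 > 0 → local minimum
  f''(2.4495) = -0.0340 < 0 → local maximum

Critical points: x = -sqrt(6) ≈ -2.4495 (local minimum); x = sqrt(6) ≈ 2.4495 (local maximum)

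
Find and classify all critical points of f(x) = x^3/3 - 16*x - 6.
f'(x) = x^2 - 16

Solve f'(x) = 0:
  Factor: x^2 - 16 = (x - 4)*(x + 4) = 0.
  ⇒ x = -4, 4

f''(x) = 2*x
Second-derivative test at each critical point:
  f''(-4) = -8 < 0 → local maximum
  f''(4) = 8 > 0 → local minimum

Critical points: x = -4 (local maximum); x = 4 (local minimum)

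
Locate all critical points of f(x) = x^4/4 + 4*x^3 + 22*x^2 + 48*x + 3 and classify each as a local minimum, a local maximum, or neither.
f'(x) = x^3 + 12*x^2 + 44*x + 48

Solve f'(x) = 0:
  Factor: x^3 + 12*x^2 + 44*x + 48 = (x + 2)*(x + 4)*(x + 6) = 0.
  ⇒ x = -6, -4, -2

f''(x) = 3*x^2 + 24*x + 44
Second-derivative test at each critical point:
  f''(-6) = 8 > 0 → local minimum
  f''(-4) = -4 < 0 → local maximum
  f''(-2) = 8 > 0 → local minimum

Critical points: x = -6 (local minimum); x = -4 (local maximum); x = -2 (local minimum)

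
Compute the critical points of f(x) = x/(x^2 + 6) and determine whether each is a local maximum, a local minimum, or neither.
f'(x) = (6 - x^2)/(x^4 + 12*x^2 + 36)

Solve f'(x) = 0:
  f'(x) = -(x^2 - 6)/(x^2 + 6)^2; the denominator is positive wherever f is defined, so f'(x) = 0 ⇔ 6 - x^2 = 0.
  x^2 - 6 = 0 has no rational roots; quadratic formula: x = (0 ± √24)/2.
  ⇒ x = -sqrt(6) ≈ -2.4495, sqrt(6) ≈ 2.4495

f''(x) = 2*x*(x^2 - 18)/(x^2 + 6)^3
Second-derivative test at each critical point:
  f''(-2.4495) = 0.0340 > 0 → local minimum
  f''(2.4495) = -0.0340 < 0 → local maximum

Critical points: x = -sqrt(6) ≈ -2.4495 (local minimum); x = sqrt(6) ≈ 2.4495 (local maximum)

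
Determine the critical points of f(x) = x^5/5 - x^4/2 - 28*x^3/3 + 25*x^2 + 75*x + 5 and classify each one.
f'(x) = x^4 - 2*x^3 - 28*x^2 + 50*x + 75

Solve f'(x) = 0:
  Factor: x^4 - 2*x^3 - 28*x^2 + 50*x + 75 = (x - 5)*(x - 3)*(x + 1)*(x + 5) = 0.
  ⇒ x = -5, -1, 3, 5

f''(x) = 4*x^3 - 6*x^2 - 56*x + 50
Second-derivative test at each critical point:
  f''(-5) = -320 < 0 → local maximum
  f''(-1) = 96 > 0 → local minimum
  f''(3) = -64 < 0 → local maximum
  f''(5) = 120 > 0 → local minimum

Critical points: x = -5 (local maximum); x = -1 (local minimum); x = 3 (local maximum); x = 5 (local minimum)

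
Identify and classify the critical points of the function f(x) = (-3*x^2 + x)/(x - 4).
f'(x) = (-3*x^2 + 24*x - 4)/(x^2 - 8*x + 16)

Solve f'(x) = 0:
  f'(x) = -(3*x^2 - 24*x + 4)/(x - 4)^2; the denominator is positive wherever f is defined, so f'(x) = 0 ⇔ -3*x^2 + 24*x - 4 = 0.
  3*x^2 - 24*x + 4 = 0 has no rational roots; quadratic formula: x = (24 ± √528)/6.
  ⇒ x = 4 - 2*sqrt(33)/3 ≈ 0.1703, 2*sqrt(33)/3 + 4 ≈ 7.8297

f''(x) = -88/(x^3 - 12*x^2 + 48*x - 64)
Second-derivative test at each critical point:
  f''(0.1703) = 1.5667 > 0 → local minimum
  f''(7.8297) = -1.5667 < 0 → local maximum

Critical points: x = 4 - 2*sqrt(33)/3 ≈ 0.1703 (local minimum); x = 2*sqrt(33)/3 + 4 ≈ 7.8297 (local maximum)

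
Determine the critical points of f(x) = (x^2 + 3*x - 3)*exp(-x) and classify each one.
f'(x) = (-x^2 - x + 6)*exp(-x)

Solve f'(x) = 0:
  f'(x) = (-x^2 - x + 6)·exp(-x) and exp(-x) > 0 for every x, so f'(x) = 0 ⇔ -x^2 - x + 6 = 0.
  Factor: -x^2 - x + 6 = -(x - 2)*(x + 3) = 0.
  ⇒ x = -3, 2

f''(x) = (x^2 - x - 7)*exp(-x)
Second-derivative test at each critical point:
  f''(-3) = 100.4277 > 0 → local minimum
  f''(2) = -0.6767 < 0 → local maximum

Critical points: x = -3 (local minimum); x = 2 (local maximum)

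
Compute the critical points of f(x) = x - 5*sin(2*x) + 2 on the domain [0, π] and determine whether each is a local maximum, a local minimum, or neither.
f'(x) = 1 - 10*cos(2*x)

Solve f'(x) = 0 on [0, π]:
  f'(x) = 0 ⇔ cos(2*x) = 1/10, i.e. 2*x = ±arccos(1/10) + 2nπ; keep the solutions lying in [0, π].
  ⇒ x = acos(1/10)/2 ≈ 0.7353, pi - acos(1/10)/2 ≈ 2.4063

f''(x) = 20*sin(2*x)
Second-derivative test at each critical point:
  f''(0.7353) = 19.8997 > 0 → local minimum
  f''(2.4063) = -19.8997 < 0 → local maximum

Critical points: x = acos(1/10)/2 ≈ 0.7353 (local minimum); x = pi - acos(1/10)/2 ≈ 2.4063 (local maximum)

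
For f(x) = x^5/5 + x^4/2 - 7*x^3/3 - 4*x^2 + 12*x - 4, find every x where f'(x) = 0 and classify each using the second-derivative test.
f'(x) = x^4 + 2*x^3 - 7*x^2 - 8*x + 12

Solve f'(x) = 0:
  Factor: x^4 + 2*x^3 - 7*x^2 - 8*x + 12 = (x - 2)*(x - 1)*(x + 2)*(x + 3) = 0.
  ⇒ x = -3, -2, 1, 2

f''(x) = 4*x^3 + 6*x^2 - 14*x - 8
Second-derivative test at each critical point:
  f''(-3) = -20 < 0 → local maximum
  f''(-2) = 12 > 0 → local minimum
  f''(1) = -12 < 0 → local maximum
  f''(2) = 20 > 0 → local minimum

Critical points: x = -3 (local maximum); x = -2 (local minimum); x = 1 (local maximum); x = 2 (local minimum)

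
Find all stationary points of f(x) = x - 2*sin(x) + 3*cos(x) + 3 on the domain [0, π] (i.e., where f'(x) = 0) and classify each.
f'(x) = -3*sin(x) - 2*cos(x) + 1

Solve f'(x) = 0 on [0, π]:
  f'(x) = 0 ⇔ -3*sin(x) - 2*cos(x) = -1. Write the left side as R·cos(x + φ) with R = √((-2)² + 3²) = sqrt(13), cos φ = -2*sqrt(13)/13, sin φ = 3*sqrt(13)/13; then cos(x + φ) = -sqrt(13)/13. Solve for x and keep the solutions lying in [0, π].
  ⇒ x = atan((3 + 4*sqrt(3))/(2 - 6*sqrt(3))) + pi ≈ 2.2726

f''(x) = 2*sin(x) - 3*cos(x)
Second-derivative test at each critical point:
  f''(2.2726) = 3.4641 > 0 → local minimum

Critical points: x = atan((3 + 4*sqrt(3))/(2 - 6*sqrt(3))) + pi ≈ 2.2726 (local minimum)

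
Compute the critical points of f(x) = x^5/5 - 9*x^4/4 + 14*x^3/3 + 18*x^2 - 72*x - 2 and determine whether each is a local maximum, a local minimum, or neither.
f'(x) = x^4 - 9*x^3 + 14*x^2 + 36*x - 72

Solve f'(x) = 0:
  Factor: x^4 - 9*x^3 + 14*x^2 + 36*x - 72 = (x - 6)*(x - 3)*(x - 2)*(x + 2) = 0.
  ⇒ x = -2, 2, 3, 6

f''(x) = 4*x^3 - 27*x^2 + 28*x + 36
Second-derivative test at each critical point:
  f''(-2) = -160 < 0 → local maximum
  f''(2) = 16 > 0 → local minimum
  f''(3) = -15 < 0 → local maximum
  f''(6) = 96 > 0 → local minimum

Critical points: x = -2 (local maximum); x = 2 (local minimum); x = 3 (local maximum); x = 6 (local minimum)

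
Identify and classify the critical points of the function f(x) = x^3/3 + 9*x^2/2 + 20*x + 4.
f'(x) = x^2 + 9*x + 20

Solve f'(x) = 0:
  Factor: x^2 + 9*x + 20 = (x + 4)*(x + 5) = 0.
  ⇒ x = -5, -4

f''(x) = 2*x + 9
Second-derivative test at each critical point:
  f''(-5) = -1 < 0 → local maximum
  f''(-4) = 1 > 0 → local minimum

Critical points: x = -5 (local maximum); x = -4 (local minimum)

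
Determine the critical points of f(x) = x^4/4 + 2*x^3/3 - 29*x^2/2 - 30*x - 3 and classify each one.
f'(x) = x^3 + 2*x^2 - 29*x - 30

Solve f'(x) = 0:
  Factor: x^3 + 2*x^2 - 29*x - 30 = (x - 5)*(x + 1)*(x + 6) = 0.
  ⇒ x = -6, -1, 5

f''(x) = 3*x^2 + 4*x - 29
Second-derivative test at each critical point:
  f''(-6) = 55 > 0 → local minimum
  f''(-1) = -30 < 0 → local maximum
  f''(5) = 66 > 0 → local minimum

Critical points: x = -6 (local minimum); x = -1 (local maximum); x = 5 (local minimum)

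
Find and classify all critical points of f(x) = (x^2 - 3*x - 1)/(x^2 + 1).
f'(x) = (3*x^2 + 4*x - 3)/(x^4 + 2*x^2 + 1)

Solve f'(x) = 0:
  f'(x) = (3*x^2 + 4*x - 3)/(x^2 + 1)^2; the denominator is positive wherever f is defined, so f'(x) = 0 ⇔ 3*x^2 + 4*x - 3 = 0.
  3*x^2 + 4*x - 3 = 0 has no rational roots; quadratic formula: x = (-4 ± √52)/6.
  ⇒ x = -sqrt(13)/3 - 2/3 ≈ -1.8685, -2/3 + sqrt(13)/3 ≈ 0.5352

f''(x) = 2*(-3*x^3 - 6*x^2 + 9*x + 2)/(x^6 + 3*x^4 + 3*x^2 + 1)
Second-derivative test at each critical point:
  f''(-1.8685) = -0.3575 < 0 → local maximum
  f''(0.5352) = 4.3575 > 0 → local minimum

Critical points: x = -sqrt(13)/3 - 2/3 ≈ -1.8685 (local maximum); x = -2/3 + sqrt(13)/3 ≈ 0.5352 (local minimum)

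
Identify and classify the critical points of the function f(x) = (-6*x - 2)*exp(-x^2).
f'(x) = 2*(2*x*(3*x + 1) - 3)*exp(-x^2)

Solve f'(x) = 0:
  f'(x) = (12*x^2 + 4*x - 6)·exp(-x^2) and exp(-x^2) > 0 for every x, so f'(x) = 0 ⇔ 12*x^2 + 4*x - 6 = 0.
  Factor: 12*x^2 + 4*x - 6 = 2*(6*x^2 + 2*x - 3); 6*x^2 + 2*x - 3 = 0 has no rational roots; quadratic formula: x = (-2 ± √76)/12.
  ⇒ x = -sqrt(19)/6 - 1/6 ≈ -0.8931, -1/6 + sqrt(19)/6 ≈ 0.5598

f''(x) = 4*(-6*x^3 - 2*x^2 + 9*x + 1)*exp(-x^2)
Second-derivative test at each critical point:
  f''(-0.8931) = -7.8522 < 0 → local maximum
  f''(0.5598) = 12.7447 > 0 → local minimum

Critical points: x = -sqrt(19)/6 - 1/6 ≈ -0.8931 (local maximum); x = -1/6 + sqrt(19)/6 ≈ 0.5598 (local minimum)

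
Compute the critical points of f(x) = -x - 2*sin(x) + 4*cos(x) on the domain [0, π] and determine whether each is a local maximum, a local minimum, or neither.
f'(x) = -4*sin(x) - 2*cos(x) - 1

Solve f'(x) = 0 on [0, π]:
  f'(x) = 0 ⇔ -4*sin(x) - 2*cos(x) = 1. Write the left side as R·cos(x + φ) with R = √((-2)² + 4²) = 2*sqrt(5), cos φ = -sqrt(5)/5, sin φ = 2*sqrt(5)/5; then cos(x + φ) = sqrt(5)/10. Solve for x and keep the solutions lying in [0, π].
  ⇒ x = atan((-2 + sqrt(19))/(-2*sqrt(19) - 1)) + pi ≈ 2.9035

f''(x) = 2*sin(x) - 4*cos(x)
Second-derivative test at each critical point:
  f''(2.9035) = 4.3589 > 0 → local minimum

Critical points: x = atan((-2 + sqrt(19))/(-2*sqrt(19) - 1)) + pi ≈ 2.9035 (local minimum)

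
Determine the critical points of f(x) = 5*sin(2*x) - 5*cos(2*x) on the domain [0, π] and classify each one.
f'(x) = 10*sqrt(2)*sin(2*x + pi/4)

Solve f'(x) = 0 on [0, π]:
  f'(x) = 0 ⇔ 5*cos(2*x) = -5*sin(2*x) ⇔ tan(2*x) = -1, i.e. 2*x = arctan(-1) + nπ; keep the solutions lying in [0, π].
  ⇒ x = 3*pi/8 ≈ 1.1781, 7*pi/8 ≈ 2.7489

f''(x) = 20*sqrt(2)*cos(2*x + pi/4)
Second-derivative test at each critical point:
  f''(1.1781) = -28.2843 < 0 → local maximum
  f''(2.7489) = 28.2843 > 0 → local minimum

Critical points: x = 3*pi/8 ≈ 1.1781 (local maximum); x = 7*pi/8 ≈ 2.7489 (local minimum)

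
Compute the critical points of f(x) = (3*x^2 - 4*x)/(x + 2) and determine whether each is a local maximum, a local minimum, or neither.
f'(x) = (3*x^2 + 12*x - 8)/(x^2 + 4*x + 4)

Solve f'(x) = 0:
  f'(x) = (3*x^2 + 12*x - 8)/(x + 2)^2; the denominator is positive wherever f is defined, so f'(x) = 0 ⇔ 3*x^2 + 12*x - 8 = 0.
  3*x^2 + 12*x - 8 = 0 has no rational roots; quadratic formula: x = (-12 ± √240)/6.
  ⇒ x = -2*sqrt(15)/3 - 2 ≈ -4.5820, -2 + 2*sqrt(15)/3 ≈ 0.5820

f''(x) = 40/(x^3 + 6*x^2 + 12*x + 8)
Second-derivative test at each critical point:
  f''(-4.5820) = -2.3238 < 0 → local maximum
  f''(0.5820) = 2.3238 > 0 → local minimum

Critical points: x = -2*sqrt(15)/3 - 2 ≈ -4.5820 (local maximum); x = -2 + 2*sqrt(15)/3 ≈ 0.5820 (local minimum)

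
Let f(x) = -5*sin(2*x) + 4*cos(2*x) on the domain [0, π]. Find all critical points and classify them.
f'(x) = -8*sin(2*x) - 10*cos(2*x)

Solve f'(x) = 0 on [0, π]:
  f'(x) = 0 ⇔ -5*cos(2*x) = 4*sin(2*x) ⇔ tan(2*x) = -5/4, i.e. 2*x = arctan(-5/4) + nπ; keep the solutions lying in [0, π].
  ⇒ x = -atan(5/4)/2 + pi/2 ≈ 1.1228, pi - atan(5/4)/2 ≈ 2.6936

f''(x) = 20*sin(2*x) - 16*cos(2*x)
Second-derivative test at each critical point:
  f''(1.1228) = 25.6125 > 0 → local minimum
  f''(2.6936) = -25.6125 < 0 → local maximum

Critical points: x = -atan(5/4)/2 + pi/2 ≈ 1.1228 (local minimum); x = pi - atan(5/4)/2 ≈ 2.6936 (local maximum)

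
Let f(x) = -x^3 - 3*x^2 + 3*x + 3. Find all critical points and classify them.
f'(x) = -3*x^2 - 6*x + 3

Solve f'(x) = 0:
  Factor: -3*x^2 - 6*x + 3 = -3*(x^2 + 2*x - 1); x^2 + 2*x - 1 = 0 has no rational roots; quadratic formula: x = (-2 ± √8)/2.
  ⇒ x = -sqrt(2) - 1 ≈ -2.4142, -1 + sqrt(2) ≈ 0.4142

f''(x) = -6*x - 6
Second-derivative test at each critical point:
  f''(-2.4142) = 8.4853 > 0 → local minimum
  f''(0.4142) = -8.4853 < 0 → local maximum

Critical points: x = -sqrt(2) - 1 ≈ -2.4142 (local minimum); x = -1 + sqrt(2) ≈ 0.4142 (local maximum)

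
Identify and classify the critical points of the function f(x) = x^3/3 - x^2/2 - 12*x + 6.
f'(x) = x^2 - x - 12

Solve f'(x) = 0:
  Factor: x^2 - x - 12 = (x - 4)*(x + 3) = 0.
  ⇒ x = -3, 4

f''(x) = 2*x - 1
Second-derivative test at each critical point:
  f''(-3) = -7 < 0 → local maximum
  f''(4) = 7 > 0 → local minimum

Critical points: x = -3 (local maximum); x = 4 (local minimum)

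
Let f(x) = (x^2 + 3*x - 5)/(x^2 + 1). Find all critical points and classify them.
f'(x) = 3*(-x^2 + 4*x + 1)/(x^4 + 2*x^2 + 1)

Solve f'(x) = 0:
  f'(x) = -3*(x^2 - 4*x - 1)/(x^2 + 1)^2; the denominator is positive wherever f is defined, so f'(x) = 0 ⇔ -3*x^2 + 12*x + 3 = 0.
  Factor: -3*x^2 + 12*x + 3 = -3*(x^2 - 4*x - 1); x^2 - 4*x - 1 = 0 has no rational roots; quadratic formula: x = (4 ± √20)/2.
  ⇒ x = 2 - sqrt(5) ≈ -0.2361, 2 + sqrt(5) ≈ 4.2361

f''(x) = 6*(x^3 - 6*x^2 - 3*x + 2)/(x^6 + 3*x^4 + 3*x^2 + 1)
Second-derivative test at each critical point:
  f''(-0.2361) = 12.0374 > 0 → local minimum
  f''(4.2361) = -0.0374 < 0 → local maximum

Critical points: x = 2 - sqrt(5) ≈ -0.2361 (local minimum); x = 2 + sqrt(5) ≈ 4.2361 (local maximum)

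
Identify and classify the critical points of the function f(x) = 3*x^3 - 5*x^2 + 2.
f'(x) = x*(9*x - 10)

Solve f'(x) = 0:
  Factor: 9*x^2 - 10*x = x*(9*x - 10) = 0.
  ⇒ x = 0, 10/9

f''(x) = 18*x - 10
Second-derivative test at each critical point:
  f''(0) = -10 < 0 → local maximum
  f''(10/9) = 10 > 0 → local minimum

Critical points: x = 0 (local maximum); x = 10/9 (local minimum)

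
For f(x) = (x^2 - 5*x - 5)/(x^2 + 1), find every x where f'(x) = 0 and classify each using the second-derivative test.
f'(x) = (5*x^2 + 12*x - 5)/(x^4 + 2*x^2 + 1)

Solve f'(x) = 0:
  f'(x) = (5*x^2 + 12*x - 5)/(x^2 + 1)^2; the denominator is positive wherever f is defined, so f'(x) = 0 ⇔ 5*x^2 + 12*x - 5 = 0.
  5*x^2 + 12*x - 5 = 0 has no rational roots; quadratic formula: x = (-12 ± √244)/10.
  ⇒ x = -sqrt(61)/5 - 6/5 ≈ -2.7620, -6/5 + sqrt(61)/5 ≈ 0.3620

f''(x) = 2*(-5*x^3 - 18*x^2 + 15*x + 6)/(x^6 + 3*x^4 + 3*x^2 + 1)
Second-derivative test at each critical point:
  f''(-2.7620) = -0.2098 < 0 → local maximum
  f''(0.3620) = 12.2098 > 0 → local minimum

Critical points: x = -sqrt(61)/5 - 6/5 ≈ -2.7620 (local maximum); x = -6/5 + sqrt(61)/5 ≈ 0.3620 (local minimum)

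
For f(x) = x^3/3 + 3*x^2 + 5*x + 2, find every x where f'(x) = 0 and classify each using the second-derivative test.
f'(x) = x^2 + 6*x + 5

Solve f'(x) = 0:
  Factor: x^2 + 6*x + 5 = (x + 1)*(x + 5) = 0.
  ⇒ x = -5, -1

f''(x) = 2*x + 6
Second-derivative test at each critical point:
  f''(-5) = -4 < 0 → local maximum
  f''(-1) = 4 > 0 → local minimum

Critical points: x = -5 (local maximum); x = -1 (local minimum)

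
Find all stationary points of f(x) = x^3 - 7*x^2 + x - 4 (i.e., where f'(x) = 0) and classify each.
f'(x) = 3*x^2 - 14*x + 1

Solve f'(x) = 0:
  3*x^2 - 14*x + 1 = 0 has no rational roots; quadratic formula: x = (14 ± √184)/6.
  ⇒ x = 7/3 - sqrt(46)/3 ≈ 0.0726, sqrt(46)/3 + 7/3 ≈ 4.5941

f''(x) = 6*x - 14
Second-derivative test at each critical point:
  f''(0.0726) = -13.5647 < 0 → local maximum
  f''(4.5941) = 13.5647 > 0 → local minimum

Critical points: x = 7/3 - sqrt(46)/3 ≈ 0.0726 (local maximum); x = sqrt(46)/3 + 7/3 ≈ 4.5941 (local minimum)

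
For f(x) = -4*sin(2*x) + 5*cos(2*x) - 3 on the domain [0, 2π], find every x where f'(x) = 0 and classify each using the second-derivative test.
f'(x) = -10*sin(2*x) - 8*cos(2*x)

Solve f'(x) = 0 on [0, 2π]:
  f'(x) = 0 ⇔ -4*cos(2*x) = 5*sin(2*x) ⇔ tan(2*x) = -4/5, i.e. 2*x = arctan(-4/5) + nπ; keep the solutions lying in [0, 2π].
  ⇒ x = -atan(4/5)/2 + pi/2 ≈ 1.2334, pi - atan(4/5)/2 ≈ 2.8042, -atan(4/5)/2 + 3*pi/2 ≈ 4.3750, -atan(4/5)/2 + 2*pi ≈ 5.9458

f''(x) = 16*sin(2*x) - 20*cos(2*x)
Second-derivative test at each critical point:
  f''(1.2334) = 25.6125 > 0 → local minimum
  f''(2.8042) = -25.6125 < 0 → local maximum
  f''(4.3750) = 25.6125 > 0 → local minimum
  f''(5.9458) = -25.6125 < 0 → local maximum

Critical points: x = -atan(4/5)/2 + pi/2 ≈ 1.2334 (local minimum); x = pi - atan(4/5)/2 ≈ 2.8042 (local maximum); x = -atan(4/5)/2 + 3*pi/2 ≈ 4.3750 (local minimum); x = -atan(4/5)/2 + 2*pi ≈ 5.9458 (local maximum)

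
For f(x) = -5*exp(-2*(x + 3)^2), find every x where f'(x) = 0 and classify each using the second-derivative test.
f'(x) = 20*(x + 3)*exp(-2*(x + 3)^2)

Solve f'(x) = 0:
  f'(x) = (20*x + 60)·exp(-2*(x + 3)^2) and exp(-2*(x + 3)^2) > 0 for every x, so f'(x) = 0 ⇔ 20*x + 60 = 0.
  Factor: 20*x + 60 = 20*(x + 3) = 0.
  ⇒ x = -3

f''(x) = 20*(1 - 4*(x + 3)^2)*exp(-2*(x + 3)^2)
Second-derivative test at each critical point:
  f''(-3) = 20 > 0 → local minimum

Critical points: x = -3 (local minimum)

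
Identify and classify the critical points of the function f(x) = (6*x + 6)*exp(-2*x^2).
f'(x) = 6*(-4*x*(x + 1) + 1)*exp(-2*x^2)

Solve f'(x) = 0:
  f'(x) = (-24*x^2 - 24*x + 6)·exp(-2*x^2) and exp(-2*x^2) > 0 for every x, so f'(x) = 0 ⇔ -24*x^2 - 24*x + 6 = 0.
  Factor: -24*x^2 - 24*x + 6 = -6*(4*x^2 + 4*x - 1); 4*x^2 + 4*x - 1 = 0 has no rational roots; quadratic formula: x = (-4 ± √32)/8.
  ⇒ x = -sqrt(2)/2 - 1/2 ≈ -1.2071, -1/2 + sqrt(2)/2 ≈ 0.2071

f''(x) = 24*(4*x^2*(x + 1) - 3*x - 1)*exp(-2*x^2)
Second-derivative test at each critical point:
  f''(-1.2071) = 1.8412 > 0 → local minimum
  f''(0.2071) = -31.1508 < 0 → local maximum

Critical points: x = -sqrt(2)/2 - 1/2 ≈ -1.2071 (local minimum); x = -1/2 + sqrt(2)/2 ≈ 0.2071 (local maximum)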